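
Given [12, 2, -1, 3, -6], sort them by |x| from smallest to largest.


Compute absolute values:
  |12| = 12
  |2| = 2
  |-1| = 1
  |3| = 3
  |-6| = 6
Absolute values in increasing order: 1 < 2 < 3 < 6 < 12
Listing the original numbers in that order gives the answer.
Final answer: [-1, 2, 3, -6, 12]


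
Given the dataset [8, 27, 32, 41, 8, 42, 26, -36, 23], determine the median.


First, sort the list: [-36, 8, 8, 23, 26, 27, 32, 41, 42]
The list has 9 elements (odd count).
The middle index is 4 (0-based), and the element there is 26.
Final answer: 26


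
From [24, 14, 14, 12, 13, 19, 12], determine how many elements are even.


Check each element:
  24 is even
  14 is even
  14 is even
  12 is even
  13 is odd
  19 is odd
  12 is even
Evens: [24, 14, 14, 12, 12]
Count of evens = 5
Final answer: 5


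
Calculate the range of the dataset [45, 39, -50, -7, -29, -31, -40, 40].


Maximum value: 45
Minimum value: -50
Range = 45 - (-50) = 95
Final answer: 95


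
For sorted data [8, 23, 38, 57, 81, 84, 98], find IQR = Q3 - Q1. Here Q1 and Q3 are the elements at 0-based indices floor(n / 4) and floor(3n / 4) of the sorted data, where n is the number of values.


The data has n = 7 elements.
Q1 index = floor(7 / 4) = floor(1.75) = 1; Q3 index = floor(3 * 7 / 4) = floor(5.25) = 5
Q1 = element at index 1 = 23
Q3 = element at index 5 = 84
IQR = 84 - 23 = 61
Final answer: 61


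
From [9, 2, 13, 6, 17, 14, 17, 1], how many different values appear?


List all unique values:
Distinct values: [1, 2, 6, 9, 13, 14, 17]
Count = 7
Final answer: 7


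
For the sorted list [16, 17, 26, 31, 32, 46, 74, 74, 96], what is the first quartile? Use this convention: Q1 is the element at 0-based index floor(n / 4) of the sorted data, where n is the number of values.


The list has n = 9 elements.
Q1 index = floor(9 / 4) = floor(2.25) = 2
Counting from index 0 in the sorted data, the element at index 2 is 26.
Final answer: 26


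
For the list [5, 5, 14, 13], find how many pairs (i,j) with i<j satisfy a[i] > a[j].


For each element, count the later elements that are smaller than it:
  5 (index 0): smaller elements after it = [] -> 0
  5 (index 1): smaller elements after it = [] -> 0
  14 (index 2): smaller elements after it = [13] -> 1
Total inversions = 0 + 0 + 1 = 1
Final answer: 1


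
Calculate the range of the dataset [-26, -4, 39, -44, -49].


Maximum value: 39
Minimum value: -49
Range = 39 - (-49) = 88
Final answer: 88


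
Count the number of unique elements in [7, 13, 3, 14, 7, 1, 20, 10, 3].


List all unique values:
Distinct values: [1, 3, 7, 10, 13, 14, 20]
Count = 7
Final answer: 7


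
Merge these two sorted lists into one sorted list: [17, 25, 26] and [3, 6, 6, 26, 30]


List A: [17, 25, 26]
List B: [3, 6, 6, 26, 30]
Repeatedly compare the front elements and take the smaller:
  17 vs 3 -> take 3
  17 vs 6 -> take 6
  17 vs 6 -> take 6
  17 vs 26 -> take 17
  25 vs 26 -> take 25
  26 vs 26 -> take 26
  A is exhausted; append the rest of B: [26, 30]
Final answer: [3, 6, 6, 17, 25, 26, 26, 30]


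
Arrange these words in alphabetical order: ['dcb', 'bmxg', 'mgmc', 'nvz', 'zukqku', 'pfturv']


Compare strings character by character (the first differing letter decides):
  'bmxg' < 'dcb' since 'b' < 'd' at position 1
  'dcb' < 'mgmc' since 'd' < 'm' at position 1
  'mgmc' < 'nvz' since 'm' < 'n' at position 1
  'nvz' < 'pfturv' since 'n' < 'p' at position 1
  'pfturv' < 'zukqku' since 'p' < 'z' at position 1
Chaining these comparisons gives the alphabetical order.
Final answer: ['bmxg', 'dcb', 'mgmc', 'nvz', 'pfturv', 'zukqku']


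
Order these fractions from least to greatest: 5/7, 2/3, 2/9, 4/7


Convert to decimal for comparison:
  5/7 = 0.7143
  2/3 = 0.6667
  2/9 = 0.2222
  4/7 = 0.5714
Decimals in increasing order: 0.2222 < 0.5714 < 0.6667 < 0.7143
Writing each back as its fraction gives the sorted order.
Final answer: 2/9, 4/7, 2/3, 5/7


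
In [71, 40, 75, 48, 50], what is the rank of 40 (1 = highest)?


Sort descending: [75, 71, 50, 48, 40]
Find 40 in the sorted list.
40 is at position 5.
Final answer: 5


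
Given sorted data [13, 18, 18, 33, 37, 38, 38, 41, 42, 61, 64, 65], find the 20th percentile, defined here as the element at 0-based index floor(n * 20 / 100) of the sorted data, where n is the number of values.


The dataset has n = 12 elements.
Index = floor(12 * 20 / 100) = floor(240 / 100) = floor(2.4) = 2
Counting from index 0 in the sorted data, the element at index 2 is 18.
Final answer: 18


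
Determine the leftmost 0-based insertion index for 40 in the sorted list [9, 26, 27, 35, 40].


List is sorted: [9, 26, 27, 35, 40]
We need the leftmost position where 40 can be inserted, i.e. the first index whose element is >= 40 (or the end of the list if none is).
Binary search with low=0, high=5 (0-based indices):
  low=0, high=5, mid=2: a[2]=27 < 40, so low = 3
  low=3, high=5, mid=4: a[4]=40 >= 40, so high = 4
  low=3, high=4, mid=3: a[3]=35 < 40, so low = 4
Now low = high = 4, so the insertion index is 4.
Final answer: 4


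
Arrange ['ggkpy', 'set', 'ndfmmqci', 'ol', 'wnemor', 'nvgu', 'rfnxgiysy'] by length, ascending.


Compute lengths:
  'ggkpy' has length 5
  'set' has length 3
  'ndfmmqci' has length 8
  'ol' has length 2
  'wnemor' has length 6
  'nvgu' has length 4
  'rfnxgiysy' has length 9
Lengths in increasing order: 2 < 3 < 4 < 5 < 6 < 8 < 9
Listing the words in that order gives the answer.
Final answer: ['ol', 'set', 'nvgu', 'ggkpy', 'wnemor', 'ndfmmqci', 'rfnxgiysy']


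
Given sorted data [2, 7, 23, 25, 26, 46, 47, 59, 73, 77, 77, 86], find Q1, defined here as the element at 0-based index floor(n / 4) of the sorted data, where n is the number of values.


The list has n = 12 elements.
Q1 index = floor(12 / 4) = floor(3) = 3
Counting from index 0 in the sorted data, the element at index 3 is 25.
Final answer: 25


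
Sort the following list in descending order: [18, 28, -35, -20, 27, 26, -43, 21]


Original list: [18, 28, -35, -20, 27, 26, -43, 21]
Repeatedly take the largest remaining element:
  Remaining [18, 28, -35, -20, 27, 26, -43, 21] -> largest is 28
  Remaining [18, -35, -20, 27, 26, -43, 21] -> largest is 27
  Remaining [18, -35, -20, 26, -43, 21] -> largest is 26
  Remaining [18, -35, -20, -43, 21] -> largest is 21
  Remaining [18, -35, -20, -43] -> largest is 18
  Remaining [-35, -20, -43] -> largest is -20
  Remaining [-35, -43] -> largest is -35
  Remaining [-43] -> largest is -43
Collecting the picks in order gives the descending list.
Final answer: [28, 27, 26, 21, 18, -20, -35, -43]


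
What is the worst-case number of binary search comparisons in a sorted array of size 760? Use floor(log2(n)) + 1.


Binary search halves the search space each step.
Maximum comparisons = floor(log2(760)) + 1
log2(760) = 9.5699
floor(log2(760)) = 9, so 9 + 1 = 10
Final answer: 10


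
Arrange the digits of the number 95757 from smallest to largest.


The number 95757 has digits: 9, 5, 7, 5, 7
Sorted: 5, 5, 7, 7, 9
Joining the sorted digits gives the result.
Final answer: 55779


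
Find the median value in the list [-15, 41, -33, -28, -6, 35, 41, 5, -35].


First, sort the list: [-35, -33, -28, -15, -6, 5, 35, 41, 41]
The list has 9 elements (odd count).
The middle index is 4 (0-based), and the element there is -6.
Final answer: -6


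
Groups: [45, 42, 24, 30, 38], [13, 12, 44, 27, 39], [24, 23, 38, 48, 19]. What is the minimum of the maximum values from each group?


Find max of each group:
  Group 1: [45, 42, 24, 30, 38] -> max = 45
  Group 2: [13, 12, 44, 27, 39] -> max = 44
  Group 3: [24, 23, 38, 48, 19] -> max = 48
Maxes: [45, 44, 48]
Minimum of maxes = 44
Final answer: 44


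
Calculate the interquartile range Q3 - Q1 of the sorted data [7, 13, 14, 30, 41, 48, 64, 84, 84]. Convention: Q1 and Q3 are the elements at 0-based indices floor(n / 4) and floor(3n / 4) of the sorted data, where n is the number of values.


The data has n = 9 elements.
Q1 index = floor(9 / 4) = floor(2.25) = 2; Q3 index = floor(3 * 9 / 4) = floor(6.75) = 6
Q1 = element at index 2 = 14
Q3 = element at index 6 = 64
IQR = 64 - 14 = 50
Final answer: 50


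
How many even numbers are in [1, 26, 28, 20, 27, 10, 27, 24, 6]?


Check each element:
  1 is odd
  26 is even
  28 is even
  20 is even
  27 is odd
  10 is even
  27 is odd
  24 is even
  6 is even
Evens: [26, 28, 20, 10, 24, 6]
Count of evens = 6
Final answer: 6


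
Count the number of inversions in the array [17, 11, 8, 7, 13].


For each element, count the later elements that are smaller than it:
  17 (index 0): smaller elements after it = [11, 8, 7, 13] -> 4
  11 (index 1): smaller elements after it = [8, 7] -> 2
  8 (index 2): smaller elements after it = [7] -> 1
  7 (index 3): smaller elements after it = [] -> 0
Total inversions = 4 + 2 + 1 + 0 = 7
Final answer: 7


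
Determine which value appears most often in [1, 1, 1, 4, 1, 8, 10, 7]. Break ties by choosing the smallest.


Count the frequency of each value:
  1 appears 4 time(s)
  4 appears 1 time(s)
  7 appears 1 time(s)
  8 appears 1 time(s)
  10 appears 1 time(s)
Maximum frequency is 4.
Only 1 reaches that frequency, so it is the mode.
Final answer: 1


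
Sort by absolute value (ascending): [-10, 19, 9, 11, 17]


Compute absolute values:
  |-10| = 10
  |19| = 19
  |9| = 9
  |11| = 11
  |17| = 17
Absolute values in increasing order: 9 < 10 < 11 < 17 < 19
Listing the original numbers in that order gives the answer.
Final answer: [9, -10, 11, 17, 19]


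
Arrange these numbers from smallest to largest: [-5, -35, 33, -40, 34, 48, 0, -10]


Original list: [-5, -35, 33, -40, 34, 48, 0, -10]
Repeatedly take the smallest remaining element:
  Remaining [-5, -35, 33, -40, 34, 48, 0, -10] -> smallest is -40
  Remaining [-5, -35, 33, 34, 48, 0, -10] -> smallest is -35
  Remaining [-5, 33, 34, 48, 0, -10] -> smallest is -10
  Remaining [-5, 33, 34, 48, 0] -> smallest is -5
  Remaining [33, 34, 48, 0] -> smallest is 0
  Remaining [33, 34, 48] -> smallest is 33
  Remaining [34, 48] -> smallest is 34
  Remaining [48] -> smallest is 48
Collecting the picks in order gives the sorted list.
Final answer: [-40, -35, -10, -5, 0, 33, 34, 48]


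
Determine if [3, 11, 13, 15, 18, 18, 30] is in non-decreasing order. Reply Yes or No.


Check consecutive pairs:
  3 <= 11? True
  11 <= 13? True
  13 <= 15? True
  15 <= 18? True
  18 <= 18? True
  18 <= 30? True
Every consecutive pair is in order, so the list is non-decreasing.
Final answer: Yes


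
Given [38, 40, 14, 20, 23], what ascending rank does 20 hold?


Sort ascending: [14, 20, 23, 38, 40]
Find 20 in the sorted list.
20 is at position 2 (1-indexed).
Final answer: 2


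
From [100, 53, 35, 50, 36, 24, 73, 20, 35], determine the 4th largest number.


Sort descending: [100, 73, 53, 50, 36, 35, 35, 24, 20]
The 4th element (1-indexed) is at index 3.
Value = 50
Final answer: 50


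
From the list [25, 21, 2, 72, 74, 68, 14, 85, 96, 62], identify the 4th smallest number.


Sort ascending: [2, 14, 21, 25, 62, 68, 72, 74, 85, 96]
The 4th element (1-indexed) is at index 3.
Value = 25
Final answer: 25


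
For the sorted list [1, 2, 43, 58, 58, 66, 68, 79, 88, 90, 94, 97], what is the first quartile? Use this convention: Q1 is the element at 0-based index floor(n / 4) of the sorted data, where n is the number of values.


The list has n = 12 elements.
Q1 index = floor(12 / 4) = floor(3) = 3
Counting from index 0 in the sorted data, the element at index 3 is 58.
Final answer: 58


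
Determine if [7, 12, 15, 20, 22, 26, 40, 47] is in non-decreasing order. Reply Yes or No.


Check consecutive pairs:
  7 <= 12? True
  12 <= 15? True
  15 <= 20? True
  20 <= 22? True
  22 <= 26? True
  26 <= 40? True
  40 <= 47? True
Every consecutive pair is in order, so the list is non-decreasing.
Final answer: Yes


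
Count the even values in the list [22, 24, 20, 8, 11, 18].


Check each element:
  22 is even
  24 is even
  20 is even
  8 is even
  11 is odd
  18 is even
Evens: [22, 24, 20, 8, 18]
Count of evens = 5
Final answer: 5


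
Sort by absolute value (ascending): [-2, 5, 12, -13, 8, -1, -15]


Compute absolute values:
  |-2| = 2
  |5| = 5
  |12| = 12
  |-13| = 13
  |8| = 8
  |-1| = 1
  |-15| = 15
Absolute values in increasing order: 1 < 2 < 5 < 8 < 12 < 13 < 15
Listing the original numbers in that order gives the answer.
Final answer: [-1, -2, 5, 8, 12, -13, -15]


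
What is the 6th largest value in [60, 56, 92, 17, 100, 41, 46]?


Sort descending: [100, 92, 60, 56, 46, 41, 17]
The 6th element (1-indexed) is at index 5.
Value = 41
Final answer: 41


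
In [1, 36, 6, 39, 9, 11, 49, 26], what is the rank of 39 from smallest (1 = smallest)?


Sort ascending: [1, 6, 9, 11, 26, 36, 39, 49]
Find 39 in the sorted list.
39 is at position 7 (1-indexed).
Final answer: 7


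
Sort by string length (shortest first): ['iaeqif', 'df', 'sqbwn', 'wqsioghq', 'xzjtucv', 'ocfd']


Compute lengths:
  'iaeqif' has length 6
  'df' has length 2
  'sqbwn' has length 5
  'wqsioghq' has length 8
  'xzjtucv' has length 7
  'ocfd' has length 4
Lengths in increasing order: 2 < 4 < 5 < 6 < 7 < 8
Listing the words in that order gives the answer.
Final answer: ['df', 'ocfd', 'sqbwn', 'iaeqif', 'xzjtucv', 'wqsioghq']


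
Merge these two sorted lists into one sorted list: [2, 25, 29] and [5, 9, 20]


List A: [2, 25, 29]
List B: [5, 9, 20]
Repeatedly compare the front elements and take the smaller:
  2 vs 5 -> take 2
  25 vs 5 -> take 5
  25 vs 9 -> take 9
  25 vs 20 -> take 20
  B is exhausted; append the rest of A: [25, 29]
Final answer: [2, 5, 9, 20, 25, 29]


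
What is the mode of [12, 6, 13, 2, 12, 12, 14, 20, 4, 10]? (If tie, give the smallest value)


Count the frequency of each value:
  2 appears 1 time(s)
  4 appears 1 time(s)
  6 appears 1 time(s)
  10 appears 1 time(s)
  12 appears 3 time(s)
  13 appears 1 time(s)
  14 appears 1 time(s)
  20 appears 1 time(s)
Maximum frequency is 3.
Only 12 reaches that frequency, so it is the mode.
Final answer: 12


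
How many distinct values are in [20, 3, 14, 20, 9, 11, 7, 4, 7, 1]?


List all unique values:
Distinct values: [1, 3, 4, 7, 9, 11, 14, 20]
Count = 8
Final answer: 8


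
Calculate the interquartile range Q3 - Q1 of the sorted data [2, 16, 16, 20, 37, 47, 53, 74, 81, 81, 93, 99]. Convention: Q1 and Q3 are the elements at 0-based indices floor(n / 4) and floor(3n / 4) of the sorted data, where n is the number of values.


The data has n = 12 elements.
Q1 index = floor(12 / 4) = floor(3) = 3; Q3 index = floor(3 * 12 / 4) = floor(9) = 9
Q1 = element at index 3 = 20
Q3 = element at index 9 = 81
IQR = 81 - 20 = 61
Final answer: 61


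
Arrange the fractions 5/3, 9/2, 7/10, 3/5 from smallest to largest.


Convert to decimal for comparison:
  5/3 = 1.6667
  9/2 = 4.5
  7/10 = 0.7
  3/5 = 0.6
Decimals in increasing order: 0.6 < 0.7 < 1.6667 < 4.5
Writing each back as its fraction gives the sorted order.
Final answer: 3/5, 7/10, 5/3, 9/2


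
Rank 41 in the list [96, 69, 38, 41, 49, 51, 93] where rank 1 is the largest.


Sort descending: [96, 93, 69, 51, 49, 41, 38]
Find 41 in the sorted list.
41 is at position 6.
Final answer: 6


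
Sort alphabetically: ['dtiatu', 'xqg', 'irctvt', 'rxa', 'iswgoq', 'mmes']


Compare strings character by character (the first differing letter decides):
  'dtiatu' < 'irctvt' since 'd' < 'i' at position 1
  'irctvt' < 'iswgoq' since 'r' < 's' at position 2
  'iswgoq' < 'mmes' since 'i' < 'm' at position 1
  'mmes' < 'rxa' since 'm' < 'r' at position 1
  'rxa' < 'xqg' since 'r' < 'x' at position 1
Chaining these comparisons gives the alphabetical order.
Final answer: ['dtiatu', 'irctvt', 'iswgoq', 'mmes', 'rxa', 'xqg']


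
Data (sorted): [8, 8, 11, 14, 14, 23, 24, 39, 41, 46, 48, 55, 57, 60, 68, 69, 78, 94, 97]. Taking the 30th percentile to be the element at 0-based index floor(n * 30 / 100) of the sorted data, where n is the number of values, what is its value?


The dataset has n = 19 elements.
Index = floor(19 * 30 / 100) = floor(570 / 100) = floor(5.7) = 5
Counting from index 0 in the sorted data, the element at index 5 is 23.
Final answer: 23


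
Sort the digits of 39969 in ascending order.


The number 39969 has digits: 3, 9, 9, 6, 9
Sorted: 3, 6, 9, 9, 9
Joining the sorted digits gives the result.
Final answer: 36999


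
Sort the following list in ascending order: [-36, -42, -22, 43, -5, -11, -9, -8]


Original list: [-36, -42, -22, 43, -5, -11, -9, -8]
Repeatedly take the smallest remaining element:
  Remaining [-36, -42, -22, 43, -5, -11, -9, -8] -> smallest is -42
  Remaining [-36, -22, 43, -5, -11, -9, -8] -> smallest is -36
  Remaining [-22, 43, -5, -11, -9, -8] -> smallest is -22
  Remaining [43, -5, -11, -9, -8] -> smallest is -11
  Remaining [43, -5, -9, -8] -> smallest is -9
  Remaining [43, -5, -8] -> smallest is -8
  Remaining [43, -5] -> smallest is -5
  Remaining [43] -> smallest is 43
Collecting the picks in order gives the sorted list.
Final answer: [-42, -36, -22, -11, -9, -8, -5, 43]


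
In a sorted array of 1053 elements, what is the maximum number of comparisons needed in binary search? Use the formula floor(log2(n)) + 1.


Binary search halves the search space each step.
Maximum comparisons = floor(log2(1053)) + 1
log2(1053) = 10.0403
floor(log2(1053)) = 10, so 10 + 1 = 11
Final answer: 11


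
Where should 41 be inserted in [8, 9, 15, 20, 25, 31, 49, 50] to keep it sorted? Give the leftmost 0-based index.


List is sorted: [8, 9, 15, 20, 25, 31, 49, 50]
We need the leftmost position where 41 can be inserted, i.e. the first index whose element is >= 41 (or the end of the list if none is).
Binary search with low=0, high=8 (0-based indices):
  low=0, high=8, mid=4: a[4]=25 < 41, so low = 5
  low=5, high=8, mid=6: a[6]=49 >= 41, so high = 6
  low=5, high=6, mid=5: a[5]=31 < 41, so low = 6
Now low = high = 6, so the insertion index is 6.
Final answer: 6


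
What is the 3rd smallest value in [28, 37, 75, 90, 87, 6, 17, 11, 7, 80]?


Sort ascending: [6, 7, 11, 17, 28, 37, 75, 80, 87, 90]
The 3rd element (1-indexed) is at index 2.
Value = 11
Final answer: 11


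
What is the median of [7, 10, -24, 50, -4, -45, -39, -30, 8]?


First, sort the list: [-45, -39, -30, -24, -4, 7, 8, 10, 50]
The list has 9 elements (odd count).
The middle index is 4 (0-based), and the element there is -4.
Final answer: -4


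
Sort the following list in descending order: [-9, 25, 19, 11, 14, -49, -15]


Original list: [-9, 25, 19, 11, 14, -49, -15]
Repeatedly take the largest remaining element:
  Remaining [-9, 25, 19, 11, 14, -49, -15] -> largest is 25
  Remaining [-9, 19, 11, 14, -49, -15] -> largest is 19
  Remaining [-9, 11, 14, -49, -15] -> largest is 14
  Remaining [-9, 11, -49, -15] -> largest is 11
  Remaining [-9, -49, -15] -> largest is -9
  Remaining [-49, -15] -> largest is -15
  Remaining [-49] -> largest is -49
Collecting the picks in order gives the descending list.
Final answer: [25, 19, 14, 11, -9, -15, -49]


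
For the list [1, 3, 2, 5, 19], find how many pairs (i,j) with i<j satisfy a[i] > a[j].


For each element, count the later elements that are smaller than it:
  1 (index 0): smaller elements after it = [] -> 0
  3 (index 1): smaller elements after it = [2] -> 1
  2 (index 2): smaller elements after it = [] -> 0
  5 (index 3): smaller elements after it = [] -> 0
Total inversions = 0 + 1 + 0 + 0 = 1
Final answer: 1


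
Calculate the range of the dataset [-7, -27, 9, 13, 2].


Maximum value: 13
Minimum value: -27
Range = 13 - (-27) = 40
Final answer: 40


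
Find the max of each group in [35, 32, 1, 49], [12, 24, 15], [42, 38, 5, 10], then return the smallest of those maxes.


Find max of each group:
  Group 1: [35, 32, 1, 49] -> max = 49
  Group 2: [12, 24, 15] -> max = 24
  Group 3: [42, 38, 5, 10] -> max = 42
Maxes: [49, 24, 42]
Minimum of maxes = 24
Final answer: 24


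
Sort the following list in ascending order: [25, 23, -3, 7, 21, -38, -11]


Original list: [25, 23, -3, 7, 21, -38, -11]
Repeatedly take the smallest remaining element:
  Remaining [25, 23, -3, 7, 21, -38, -11] -> smallest is -38
  Remaining [25, 23, -3, 7, 21, -11] -> smallest is -11
  Remaining [25, 23, -3, 7, 21] -> smallest is -3
  Remaining [25, 23, 7, 21] -> smallest is 7
  Remaining [25, 23, 21] -> smallest is 21
  Remaining [25, 23] -> smallest is 23
  Remaining [25] -> smallest is 25
Collecting the picks in order gives the sorted list.
Final answer: [-38, -11, -3, 7, 21, 23, 25]


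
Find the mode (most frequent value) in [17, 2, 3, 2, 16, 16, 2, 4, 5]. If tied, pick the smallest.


Count the frequency of each value:
  2 appears 3 time(s)
  3 appears 1 time(s)
  4 appears 1 time(s)
  5 appears 1 time(s)
  16 appears 2 time(s)
  17 appears 1 time(s)
Maximum frequency is 3.
Only 2 reaches that frequency, so it is the mode.
Final answer: 2


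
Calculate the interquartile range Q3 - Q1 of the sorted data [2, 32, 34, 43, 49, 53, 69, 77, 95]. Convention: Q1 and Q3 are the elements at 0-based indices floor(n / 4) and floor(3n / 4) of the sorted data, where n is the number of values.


The data has n = 9 elements.
Q1 index = floor(9 / 4) = floor(2.25) = 2; Q3 index = floor(3 * 9 / 4) = floor(6.75) = 6
Q1 = element at index 2 = 34
Q3 = element at index 6 = 69
IQR = 69 - 34 = 35
Final answer: 35


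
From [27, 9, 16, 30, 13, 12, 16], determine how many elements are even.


Check each element:
  27 is odd
  9 is odd
  16 is even
  30 is even
  13 is odd
  12 is even
  16 is even
Evens: [16, 30, 12, 16]
Count of evens = 4
Final answer: 4


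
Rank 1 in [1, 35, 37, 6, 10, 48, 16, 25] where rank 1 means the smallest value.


Sort ascending: [1, 6, 10, 16, 25, 35, 37, 48]
Find 1 in the sorted list.
1 is at position 1 (1-indexed).
Final answer: 1


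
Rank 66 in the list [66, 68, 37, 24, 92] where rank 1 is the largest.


Sort descending: [92, 68, 66, 37, 24]
Find 66 in the sorted list.
66 is at position 3.
Final answer: 3


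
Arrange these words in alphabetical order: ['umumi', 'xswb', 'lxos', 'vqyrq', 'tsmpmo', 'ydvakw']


Compare strings character by character (the first differing letter decides):
  'lxos' < 'tsmpmo' since 'l' < 't' at position 1
  'tsmpmo' < 'umumi' since 't' < 'u' at position 1
  'umumi' < 'vqyrq' since 'u' < 'v' at position 1
  'vqyrq' < 'xswb' since 'v' < 'x' at position 1
  'xswb' < 'ydvakw' since 'x' < 'y' at position 1
Chaining these comparisons gives the alphabetical order.
Final answer: ['lxos', 'tsmpmo', 'umumi', 'vqyrq', 'xswb', 'ydvakw']


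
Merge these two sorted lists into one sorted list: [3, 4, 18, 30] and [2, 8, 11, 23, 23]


List A: [3, 4, 18, 30]
List B: [2, 8, 11, 23, 23]
Repeatedly compare the front elements and take the smaller:
  3 vs 2 -> take 2
  3 vs 8 -> take 3
  4 vs 8 -> take 4
  18 vs 8 -> take 8
  18 vs 11 -> take 11
  18 vs 23 -> take 18
  30 vs 23 -> take 23
  30 vs 23 -> take 23
  B is exhausted; append the rest of A: [30]
Final answer: [2, 3, 4, 8, 11, 18, 23, 23, 30]


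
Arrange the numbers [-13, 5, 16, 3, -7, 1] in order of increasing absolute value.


Compute absolute values:
  |-13| = 13
  |5| = 5
  |16| = 16
  |3| = 3
  |-7| = 7
  |1| = 1
Absolute values in increasing order: 1 < 3 < 5 < 7 < 13 < 16
Listing the original numbers in that order gives the answer.
Final answer: [1, 3, 5, -7, -13, 16]


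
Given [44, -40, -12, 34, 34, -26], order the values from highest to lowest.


Original list: [44, -40, -12, 34, 34, -26]
Repeatedly take the largest remaining element:
  Remaining [44, -40, -12, 34, 34, -26] -> largest is 44
  Remaining [-40, -12, 34, 34, -26] -> largest is 34
  Remaining [-40, -12, 34, -26] -> largest is 34
  Remaining [-40, -12, -26] -> largest is -12
  Remaining [-40, -26] -> largest is -26
  Remaining [-40] -> largest is -40
Collecting the picks in order gives the descending list.
Final answer: [44, 34, 34, -12, -26, -40]


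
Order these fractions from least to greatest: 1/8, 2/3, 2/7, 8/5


Convert to decimal for comparison:
  1/8 = 0.125
  2/3 = 0.6667
  2/7 = 0.2857
  8/5 = 1.6
Decimals in increasing order: 0.125 < 0.2857 < 0.6667 < 1.6
Writing each back as its fraction gives the sorted order.
Final answer: 1/8, 2/7, 2/3, 8/5


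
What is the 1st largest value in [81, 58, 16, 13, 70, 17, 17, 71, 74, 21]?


Sort descending: [81, 74, 71, 70, 58, 21, 17, 17, 16, 13]
The 1st element (1-indexed) is at index 0.
Value = 81
Final answer: 81


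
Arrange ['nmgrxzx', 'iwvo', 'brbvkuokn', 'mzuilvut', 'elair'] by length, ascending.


Compute lengths:
  'nmgrxzx' has length 7
  'iwvo' has length 4
  'brbvkuokn' has length 9
  'mzuilvut' has length 8
  'elair' has length 5
Lengths in increasing order: 4 < 5 < 7 < 8 < 9
Listing the words in that order gives the answer.
Final answer: ['iwvo', 'elair', 'nmgrxzx', 'mzuilvut', 'brbvkuokn']


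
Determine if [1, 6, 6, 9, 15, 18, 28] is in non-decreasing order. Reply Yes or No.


Check consecutive pairs:
  1 <= 6? True
  6 <= 6? True
  6 <= 9? True
  9 <= 15? True
  15 <= 18? True
  18 <= 28? True
Every consecutive pair is in order, so the list is non-decreasing.
Final answer: Yes


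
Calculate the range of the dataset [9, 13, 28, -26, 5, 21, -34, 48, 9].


Maximum value: 48
Minimum value: -34
Range = 48 - (-34) = 82
Final answer: 82


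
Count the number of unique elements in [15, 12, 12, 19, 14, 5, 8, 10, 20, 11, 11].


List all unique values:
Distinct values: [5, 8, 10, 11, 12, 14, 15, 19, 20]
Count = 9
Final answer: 9


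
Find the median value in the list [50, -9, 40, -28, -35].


First, sort the list: [-35, -28, -9, 40, 50]
The list has 5 elements (odd count).
The middle index is 2 (0-based), and the element there is -9.
Final answer: -9


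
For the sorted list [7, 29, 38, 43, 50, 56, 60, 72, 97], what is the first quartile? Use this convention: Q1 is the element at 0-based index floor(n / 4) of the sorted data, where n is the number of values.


The list has n = 9 elements.
Q1 index = floor(9 / 4) = floor(2.25) = 2
Counting from index 0 in the sorted data, the element at index 2 is 38.
Final answer: 38


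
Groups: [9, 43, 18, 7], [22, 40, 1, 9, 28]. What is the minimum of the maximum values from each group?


Find max of each group:
  Group 1: [9, 43, 18, 7] -> max = 43
  Group 2: [22, 40, 1, 9, 28] -> max = 40
Maxes: [43, 40]
Minimum of maxes = 40
Final answer: 40


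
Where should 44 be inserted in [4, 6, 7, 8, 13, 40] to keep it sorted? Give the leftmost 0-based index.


List is sorted: [4, 6, 7, 8, 13, 40]
We need the leftmost position where 44 can be inserted, i.e. the first index whose element is >= 44 (or the end of the list if none is).
Binary search with low=0, high=6 (0-based indices):
  low=0, high=6, mid=3: a[3]=8 < 44, so low = 4
  low=4, high=6, mid=5: a[5]=40 < 44, so low = 6
Now low = high = 6, so the insertion index is 6.
Final answer: 6


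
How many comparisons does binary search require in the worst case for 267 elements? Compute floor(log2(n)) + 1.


Binary search halves the search space each step.
Maximum comparisons = floor(log2(267)) + 1
log2(267) = 8.0607
floor(log2(267)) = 8, so 8 + 1 = 9
Final answer: 9


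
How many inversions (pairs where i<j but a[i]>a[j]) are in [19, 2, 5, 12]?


For each element, count the later elements that are smaller than it:
  19 (index 0): smaller elements after it = [2, 5, 12] -> 3
  2 (index 1): smaller elements after it = [] -> 0
  5 (index 2): smaller elements after it = [] -> 0
Total inversions = 3 + 0 + 0 = 3
Final answer: 3


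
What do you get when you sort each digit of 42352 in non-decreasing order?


The number 42352 has digits: 4, 2, 3, 5, 2
Sorted: 2, 2, 3, 4, 5
Joining the sorted digits gives the result.
Final answer: 22345


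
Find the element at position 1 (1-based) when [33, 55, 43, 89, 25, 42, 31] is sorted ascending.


Sort ascending: [25, 31, 33, 42, 43, 55, 89]
The 1st element (1-indexed) is at index 0.
Value = 25
Final answer: 25


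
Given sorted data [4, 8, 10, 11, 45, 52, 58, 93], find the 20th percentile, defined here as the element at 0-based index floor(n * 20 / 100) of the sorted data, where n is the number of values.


The dataset has n = 8 elements.
Index = floor(8 * 20 / 100) = floor(160 / 100) = floor(1.6) = 1
Counting from index 0 in the sorted data, the element at index 1 is 8.
Final answer: 8


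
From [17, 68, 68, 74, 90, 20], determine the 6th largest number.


Sort descending: [90, 74, 68, 68, 20, 17]
The 6th element (1-indexed) is at index 5.
Value = 17
Final answer: 17


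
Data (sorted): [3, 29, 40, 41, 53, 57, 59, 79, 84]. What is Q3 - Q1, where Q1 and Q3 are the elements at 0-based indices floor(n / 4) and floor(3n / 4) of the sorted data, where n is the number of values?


The data has n = 9 elements.
Q1 index = floor(9 / 4) = floor(2.25) = 2; Q3 index = floor(3 * 9 / 4) = floor(6.75) = 6
Q1 = element at index 2 = 40
Q3 = element at index 6 = 59
IQR = 59 - 40 = 19
Final answer: 19


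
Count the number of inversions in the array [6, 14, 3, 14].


For each element, count the later elements that are smaller than it:
  6 (index 0): smaller elements after it = [3] -> 1
  14 (index 1): smaller elements after it = [3] -> 1
  3 (index 2): smaller elements after it = [] -> 0
Total inversions = 1 + 1 + 0 = 2
Final answer: 2


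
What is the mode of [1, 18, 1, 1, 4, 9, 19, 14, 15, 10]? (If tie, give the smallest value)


Count the frequency of each value:
  1 appears 3 time(s)
  4 appears 1 time(s)
  9 appears 1 time(s)
  10 appears 1 time(s)
  14 appears 1 time(s)
  15 appears 1 time(s)
  18 appears 1 time(s)
  19 appears 1 time(s)
Maximum frequency is 3.
Only 1 reaches that frequency, so it is the mode.
Final answer: 1


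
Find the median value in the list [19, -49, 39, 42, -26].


First, sort the list: [-49, -26, 19, 39, 42]
The list has 5 elements (odd count).
The middle index is 2 (0-based), and the element there is 19.
Final answer: 19


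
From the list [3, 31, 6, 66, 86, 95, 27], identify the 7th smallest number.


Sort ascending: [3, 6, 27, 31, 66, 86, 95]
The 7th element (1-indexed) is at index 6.
Value = 95
Final answer: 95


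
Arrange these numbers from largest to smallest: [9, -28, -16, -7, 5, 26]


Original list: [9, -28, -16, -7, 5, 26]
Repeatedly take the largest remaining element:
  Remaining [9, -28, -16, -7, 5, 26] -> largest is 26
  Remaining [9, -28, -16, -7, 5] -> largest is 9
  Remaining [-28, -16, -7, 5] -> largest is 5
  Remaining [-28, -16, -7] -> largest is -7
  Remaining [-28, -16] -> largest is -16
  Remaining [-28] -> largest is -28
Collecting the picks in order gives the descending list.
Final answer: [26, 9, 5, -7, -16, -28]


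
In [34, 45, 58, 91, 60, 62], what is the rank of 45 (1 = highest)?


Sort descending: [91, 62, 60, 58, 45, 34]
Find 45 in the sorted list.
45 is at position 5.
Final answer: 5


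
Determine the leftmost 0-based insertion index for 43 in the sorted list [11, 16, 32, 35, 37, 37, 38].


List is sorted: [11, 16, 32, 35, 37, 37, 38]
We need the leftmost position where 43 can be inserted, i.e. the first index whose element is >= 43 (or the end of the list if none is).
Binary search with low=0, high=7 (0-based indices):
  low=0, high=7, mid=3: a[3]=35 < 43, so low = 4
  low=4, high=7, mid=5: a[5]=37 < 43, so low = 6
  low=6, high=7, mid=6: a[6]=38 < 43, so low = 7
Now low = high = 7, so the insertion index is 7.
Final answer: 7


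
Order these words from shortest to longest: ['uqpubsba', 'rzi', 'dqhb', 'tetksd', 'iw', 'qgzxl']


Compute lengths:
  'uqpubsba' has length 8
  'rzi' has length 3
  'dqhb' has length 4
  'tetksd' has length 6
  'iw' has length 2
  'qgzxl' has length 5
Lengths in increasing order: 2 < 3 < 4 < 5 < 6 < 8
Listing the words in that order gives the answer.
Final answer: ['iw', 'rzi', 'dqhb', 'qgzxl', 'tetksd', 'uqpubsba']


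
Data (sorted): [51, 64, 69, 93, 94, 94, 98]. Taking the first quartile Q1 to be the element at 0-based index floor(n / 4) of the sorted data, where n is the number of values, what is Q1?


The list has n = 7 elements.
Q1 index = floor(7 / 4) = floor(1.75) = 1
Counting from index 0 in the sorted data, the element at index 1 is 64.
Final answer: 64


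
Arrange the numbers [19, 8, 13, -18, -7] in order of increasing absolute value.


Compute absolute values:
  |19| = 19
  |8| = 8
  |13| = 13
  |-18| = 18
  |-7| = 7
Absolute values in increasing order: 7 < 8 < 13 < 18 < 19
Listing the original numbers in that order gives the answer.
Final answer: [-7, 8, 13, -18, 19]


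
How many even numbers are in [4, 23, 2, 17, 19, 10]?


Check each element:
  4 is even
  23 is odd
  2 is even
  17 is odd
  19 is odd
  10 is even
Evens: [4, 2, 10]
Count of evens = 3
Final answer: 3


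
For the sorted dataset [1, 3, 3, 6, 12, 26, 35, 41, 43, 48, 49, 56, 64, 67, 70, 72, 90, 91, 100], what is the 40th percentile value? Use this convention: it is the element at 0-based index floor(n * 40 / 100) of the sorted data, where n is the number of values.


The dataset has n = 19 elements.
Index = floor(19 * 40 / 100) = floor(760 / 100) = floor(7.6) = 7
Counting from index 0 in the sorted data, the element at index 7 is 41.
Final answer: 41


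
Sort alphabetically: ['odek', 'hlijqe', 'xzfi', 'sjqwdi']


Compare strings character by character (the first differing letter decides):
  'hlijqe' < 'odek' since 'h' < 'o' at position 1
  'odek' < 'sjqwdi' since 'o' < 's' at position 1
  'sjqwdi' < 'xzfi' since 's' < 'x' at position 1
Chaining these comparisons gives the alphabetical order.
Final answer: ['hlijqe', 'odek', 'sjqwdi', 'xzfi']


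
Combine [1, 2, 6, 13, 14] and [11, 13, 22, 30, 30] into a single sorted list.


List A: [1, 2, 6, 13, 14]
List B: [11, 13, 22, 30, 30]
Repeatedly compare the front elements and take the smaller:
  1 vs 11 -> take 1
  2 vs 11 -> take 2
  6 vs 11 -> take 6
  13 vs 11 -> take 11
  13 vs 13 -> take 13
  14 vs 13 -> take 13
  14 vs 22 -> take 14
  A is exhausted; append the rest of B: [22, 30, 30]
Final answer: [1, 2, 6, 11, 13, 13, 14, 22, 30, 30]


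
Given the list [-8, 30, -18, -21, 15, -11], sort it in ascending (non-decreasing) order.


Original list: [-8, 30, -18, -21, 15, -11]
Repeatedly take the smallest remaining element:
  Remaining [-8, 30, -18, -21, 15, -11] -> smallest is -21
  Remaining [-8, 30, -18, 15, -11] -> smallest is -18
  Remaining [-8, 30, 15, -11] -> smallest is -11
  Remaining [-8, 30, 15] -> smallest is -8
  Remaining [30, 15] -> smallest is 15
  Remaining [30] -> smallest is 30
Collecting the picks in order gives the sorted list.
Final answer: [-21, -18, -11, -8, 15, 30]


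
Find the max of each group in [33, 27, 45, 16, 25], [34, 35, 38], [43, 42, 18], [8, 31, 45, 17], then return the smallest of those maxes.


Find max of each group:
  Group 1: [33, 27, 45, 16, 25] -> max = 45
  Group 2: [34, 35, 38] -> max = 38
  Group 3: [43, 42, 18] -> max = 43
  Group 4: [8, 31, 45, 17] -> max = 45
Maxes: [45, 38, 43, 45]
Minimum of maxes = 38
Final answer: 38


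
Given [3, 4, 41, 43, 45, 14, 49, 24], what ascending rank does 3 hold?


Sort ascending: [3, 4, 14, 24, 41, 43, 45, 49]
Find 3 in the sorted list.
3 is at position 1 (1-indexed).
Final answer: 1


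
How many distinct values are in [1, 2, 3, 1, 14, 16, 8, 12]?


List all unique values:
Distinct values: [1, 2, 3, 8, 12, 14, 16]
Count = 7
Final answer: 7


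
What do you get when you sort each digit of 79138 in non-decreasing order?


The number 79138 has digits: 7, 9, 1, 3, 8
Sorted: 1, 3, 7, 8, 9
Joining the sorted digits gives the result.
Final answer: 13789


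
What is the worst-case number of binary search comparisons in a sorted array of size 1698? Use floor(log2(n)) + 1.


Binary search halves the search space each step.
Maximum comparisons = floor(log2(1698)) + 1
log2(1698) = 10.7296
floor(log2(1698)) = 10, so 10 + 1 = 11
Final answer: 11


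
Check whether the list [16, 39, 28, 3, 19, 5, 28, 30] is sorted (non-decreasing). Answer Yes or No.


Check consecutive pairs:
  16 <= 39? True
  39 <= 28? False
  28 <= 3? False
  3 <= 19? True
  19 <= 5? False
  5 <= 28? True
  28 <= 30? True
3 consecutive pair(s) are out of order, so the list is not sorted.
Final answer: No


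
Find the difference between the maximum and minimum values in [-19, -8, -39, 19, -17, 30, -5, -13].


Maximum value: 30
Minimum value: -39
Range = 30 - (-39) = 69
Final answer: 69


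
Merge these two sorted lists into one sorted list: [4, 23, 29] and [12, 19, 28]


List A: [4, 23, 29]
List B: [12, 19, 28]
Repeatedly compare the front elements and take the smaller:
  4 vs 12 -> take 4
  23 vs 12 -> take 12
  23 vs 19 -> take 19
  23 vs 28 -> take 23
  29 vs 28 -> take 28
  B is exhausted; append the rest of A: [29]
Final answer: [4, 12, 19, 23, 28, 29]


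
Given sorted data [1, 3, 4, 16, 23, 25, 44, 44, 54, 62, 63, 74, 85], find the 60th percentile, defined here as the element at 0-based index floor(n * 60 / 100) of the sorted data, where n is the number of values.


The dataset has n = 13 elements.
Index = floor(13 * 60 / 100) = floor(780 / 100) = floor(7.8) = 7
Counting from index 0 in the sorted data, the element at index 7 is 44.
Final answer: 44


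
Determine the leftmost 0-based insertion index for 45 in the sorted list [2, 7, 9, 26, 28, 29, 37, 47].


List is sorted: [2, 7, 9, 26, 28, 29, 37, 47]
We need the leftmost position where 45 can be inserted, i.e. the first index whose element is >= 45 (or the end of the list if none is).
Binary search with low=0, high=8 (0-based indices):
  low=0, high=8, mid=4: a[4]=28 < 45, so low = 5
  low=5, high=8, mid=6: a[6]=37 < 45, so low = 7
  low=7, high=8, mid=7: a[7]=47 >= 45, so high = 7
Now low = high = 7, so the insertion index is 7.
Final answer: 7


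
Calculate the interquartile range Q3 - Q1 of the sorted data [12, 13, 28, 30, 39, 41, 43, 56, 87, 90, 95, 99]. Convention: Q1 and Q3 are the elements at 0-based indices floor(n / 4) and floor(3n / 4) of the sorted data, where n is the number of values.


The data has n = 12 elements.
Q1 index = floor(12 / 4) = floor(3) = 3; Q3 index = floor(3 * 12 / 4) = floor(9) = 9
Q1 = element at index 3 = 30
Q3 = element at index 9 = 90
IQR = 90 - 30 = 60
Final answer: 60


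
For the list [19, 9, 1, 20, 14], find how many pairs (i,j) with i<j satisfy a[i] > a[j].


For each element, count the later elements that are smaller than it:
  19 (index 0): smaller elements after it = [9, 1, 14] -> 3
  9 (index 1): smaller elements after it = [1] -> 1
  1 (index 2): smaller elements after it = [] -> 0
  20 (index 3): smaller elements after it = [14] -> 1
Total inversions = 3 + 1 + 0 + 1 = 5
Final answer: 5


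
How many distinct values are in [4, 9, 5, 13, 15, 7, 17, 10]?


List all unique values:
Distinct values: [4, 5, 7, 9, 10, 13, 15, 17]
Count = 8
Final answer: 8


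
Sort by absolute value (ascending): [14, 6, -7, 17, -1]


Compute absolute values:
  |14| = 14
  |6| = 6
  |-7| = 7
  |17| = 17
  |-1| = 1
Absolute values in increasing order: 1 < 6 < 7 < 14 < 17
Listing the original numbers in that order gives the answer.
Final answer: [-1, 6, -7, 14, 17]


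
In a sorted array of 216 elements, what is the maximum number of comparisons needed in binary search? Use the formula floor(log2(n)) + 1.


Binary search halves the search space each step.
Maximum comparisons = floor(log2(216)) + 1
log2(216) = 7.7549
floor(log2(216)) = 7, so 7 + 1 = 8
Final answer: 8


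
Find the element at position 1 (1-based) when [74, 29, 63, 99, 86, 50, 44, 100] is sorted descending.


Sort descending: [100, 99, 86, 74, 63, 50, 44, 29]
The 1st element (1-indexed) is at index 0.
Value = 100
Final answer: 100


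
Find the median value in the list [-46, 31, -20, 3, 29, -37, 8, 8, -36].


First, sort the list: [-46, -37, -36, -20, 3, 8, 8, 29, 31]
The list has 9 elements (odd count).
The middle index is 4 (0-based), and the element there is 3.
Final answer: 3
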